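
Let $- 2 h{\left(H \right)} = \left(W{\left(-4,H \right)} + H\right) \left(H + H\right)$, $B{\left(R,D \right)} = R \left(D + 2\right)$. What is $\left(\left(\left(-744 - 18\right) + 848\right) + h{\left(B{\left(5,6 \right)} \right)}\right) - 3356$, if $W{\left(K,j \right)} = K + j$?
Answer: $-6310$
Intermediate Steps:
$B{\left(R,D \right)} = R \left(2 + D\right)$
$h{\left(H \right)} = - H \left(-4 + 2 H\right)$ ($h{\left(H \right)} = - \frac{\left(\left(-4 + H\right) + H\right) \left(H + H\right)}{2} = - \frac{\left(-4 + 2 H\right) 2 H}{2} = - \frac{2 H \left(-4 + 2 H\right)}{2} = - H \left(-4 + 2 H\right)$)
$\left(\left(\left(-744 - 18\right) + 848\right) + h{\left(B{\left(5,6 \right)} \right)}\right) - 3356 = \left(\left(\left(-744 - 18\right) + 848\right) + 2 \cdot 5 \left(2 + 6\right) \left(2 - 5 \left(2 + 6\right)\right)\right) - 3356 = \left(\left(-762 + 848\right) + 2 \cdot 5 \cdot 8 \left(2 - 5 \cdot 8\right)\right) - 3356 = \left(86 + 2 \cdot 40 \left(2 - 40\right)\right) - 3356 = \left(86 + 2 \cdot 40 \left(-38\right)\right) - 3356 = \left(86 - 3040\right) - 3356 = -2954 - 3356 = -6310$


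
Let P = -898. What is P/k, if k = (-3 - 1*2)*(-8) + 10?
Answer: -449/25 ≈ -17.960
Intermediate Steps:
k = 50 (k = (-3 - 2)*(-8) + 10 = -5*(-8) + 10 = 40 + 10 = 50)
P/k = -898/50 = -898*1/50 = -449/25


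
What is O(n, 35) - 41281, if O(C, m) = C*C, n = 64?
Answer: -37185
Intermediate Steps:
O(C, m) = C**2
O(n, 35) - 41281 = 64**2 - 41281 = 4096 - 41281 = -37185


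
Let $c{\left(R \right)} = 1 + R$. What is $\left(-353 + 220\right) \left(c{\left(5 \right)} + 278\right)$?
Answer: $-37772$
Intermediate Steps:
$\left(-353 + 220\right) \left(c{\left(5 \right)} + 278\right) = \left(-353 + 220\right) \left(\left(1 + 5\right) + 278\right) = - 133 \left(6 + 278\right) = \left(-133\right) 284 = -37772$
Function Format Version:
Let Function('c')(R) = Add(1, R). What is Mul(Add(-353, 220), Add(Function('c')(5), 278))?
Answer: -37772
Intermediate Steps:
Mul(Add(-353, 220), Add(Function('c')(5), 278)) = Mul(Add(-353, 220), Add(Add(1, 5), 278)) = Mul(-133, Add(6, 278)) = Mul(-133, 284) = -37772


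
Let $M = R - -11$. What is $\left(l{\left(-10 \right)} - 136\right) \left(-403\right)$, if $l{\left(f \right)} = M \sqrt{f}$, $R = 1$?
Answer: $54808 - 4836 i \sqrt{10} \approx 54808.0 - 15293.0 i$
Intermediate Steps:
$M = 12$ ($M = 1 - -11 = 1 + 11 = 12$)
$l{\left(f \right)} = 12 \sqrt{f}$
$\left(l{\left(-10 \right)} - 136\right) \left(-403\right) = \left(12 \sqrt{-10} - 136\right) \left(-403\right) = \left(12 i \sqrt{10} - 136\right) \left(-403\right) = \left(-136 + 12 i \sqrt{10}\right) \left(-403\right) = 54808 - 4836 i \sqrt{10}$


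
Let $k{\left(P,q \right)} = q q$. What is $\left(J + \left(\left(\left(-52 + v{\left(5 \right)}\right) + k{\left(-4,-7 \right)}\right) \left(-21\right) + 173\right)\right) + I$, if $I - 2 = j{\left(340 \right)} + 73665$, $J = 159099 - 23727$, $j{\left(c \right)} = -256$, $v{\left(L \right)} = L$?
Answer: $208914$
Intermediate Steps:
$k{\left(P,q \right)} = q^{2}$
$J = 135372$
$I = 73411$ ($I = 2 + \left(-256 + 73665\right) = 2 + 73409 = 73411$)
$\left(J + \left(\left(\left(-52 + v{\left(5 \right)}\right) + k{\left(-4,-7 \right)}\right) \left(-21\right) + 173\right)\right) + I = \left(135372 + \left(\left(\left(-52 + 5\right) + \left(-7\right)^{2}\right) \left(-21\right) + 173\right)\right) + 73411 = \left(135372 + \left(\left(-47 + 49\right) \left(-21\right) + 173\right)\right) + 73411 = \left(135372 + \left(2 \left(-21\right) + 173\right)\right) + 73411 = \left(135372 + \left(-42 + 173\right)\right) + 73411 = \left(135372 + 131\right) + 73411 = 135503 + 73411 = 208914$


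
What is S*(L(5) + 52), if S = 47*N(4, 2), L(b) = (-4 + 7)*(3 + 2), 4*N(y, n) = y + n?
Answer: 9447/2 ≈ 4723.5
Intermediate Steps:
N(y, n) = n/4 + y/4 (N(y, n) = (y + n)/4 = (n + y)/4 = n/4 + y/4)
L(b) = 15 (L(b) = 3*5 = 15)
S = 141/2 (S = 47*((¼)*2 + (¼)*4) = 47*(½ + 1) = 47*(3/2) = 141/2 ≈ 70.500)
S*(L(5) + 52) = 141*(15 + 52)/2 = (141/2)*67 = 9447/2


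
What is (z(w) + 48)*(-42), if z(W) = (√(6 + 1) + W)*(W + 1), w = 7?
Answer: -4368 - 336*√7 ≈ -5257.0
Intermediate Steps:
z(W) = (1 + W)*(W + √7) (z(W) = (√7 + W)*(1 + W) = (W + √7)*(1 + W) = (1 + W)*(W + √7))
(z(w) + 48)*(-42) = ((7 + √7 + 7² + 7*√7) + 48)*(-42) = ((7 + √7 + 49 + 7*√7) + 48)*(-42) = ((56 + 8*√7) + 48)*(-42) = (104 + 8*√7)*(-42) = -4368 - 336*√7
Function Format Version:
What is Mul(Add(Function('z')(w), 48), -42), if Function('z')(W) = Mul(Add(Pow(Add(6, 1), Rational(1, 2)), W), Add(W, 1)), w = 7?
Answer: Add(-4368, Mul(-336, Pow(7, Rational(1, 2)))) ≈ -5257.0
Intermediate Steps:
Function('z')(W) = Mul(Add(1, W), Add(W, Pow(7, Rational(1, 2)))) (Function('z')(W) = Mul(Add(Pow(7, Rational(1, 2)), W), Add(1, W)) = Mul(Add(W, Pow(7, Rational(1, 2))), Add(1, W)) = Mul(Add(1, W), Add(W, Pow(7, Rational(1, 2)))))
Mul(Add(Function('z')(w), 48), -42) = Mul(Add(Add(7, Pow(7, Rational(1, 2)), Pow(7, 2), Mul(7, Pow(7, Rational(1, 2)))), 48), -42) = Mul(Add(Add(7, Pow(7, Rational(1, 2)), 49, Mul(7, Pow(7, Rational(1, 2)))), 48), -42) = Mul(Add(Add(56, Mul(8, Pow(7, Rational(1, 2)))), 48), -42) = Mul(Add(104, Mul(8, Pow(7, Rational(1, 2)))), -42) = Add(-4368, Mul(-336, Pow(7, Rational(1, 2))))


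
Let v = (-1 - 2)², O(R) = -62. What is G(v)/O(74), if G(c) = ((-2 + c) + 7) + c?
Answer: -23/62 ≈ -0.37097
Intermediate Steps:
v = 9 (v = (-3)² = 9)
G(c) = 5 + 2*c (G(c) = (5 + c) + c = 5 + 2*c)
G(v)/O(74) = (5 + 2*9)/(-62) = (5 + 18)*(-1/62) = 23*(-1/62) = -23/62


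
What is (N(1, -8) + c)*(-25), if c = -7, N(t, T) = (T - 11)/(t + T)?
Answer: 750/7 ≈ 107.14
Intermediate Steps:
N(t, T) = (-11 + T)/(T + t)
(N(1, -8) + c)*(-25) = ((-11 - 8)/(-8 + 1) - 7)*(-25) = (-19/(-7) - 7)*(-25) = (-⅐*(-19) - 7)*(-25) = (19/7 - 7)*(-25) = -30/7*(-25) = 750/7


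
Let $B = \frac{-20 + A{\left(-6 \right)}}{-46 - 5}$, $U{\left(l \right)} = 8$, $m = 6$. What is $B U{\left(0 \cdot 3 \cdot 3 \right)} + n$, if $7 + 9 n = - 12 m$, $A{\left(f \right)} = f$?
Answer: $- \frac{719}{153} \approx -4.6993$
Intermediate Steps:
$n = - \frac{79}{9}$ ($n = - \frac{7}{9} + \frac{\left(-12\right) 6}{9} = - \frac{7}{9} + \frac{1}{9} \left(-72\right) = - \frac{7}{9} - 8 = - \frac{79}{9} \approx -8.7778$)
$B = \frac{26}{51}$ ($B = \frac{-20 - 6}{-46 - 5} = - \frac{26}{-51} = \left(-26\right) \left(- \frac{1}{51}\right) = \frac{26}{51} \approx 0.5098$)
$B U{\left(0 \cdot 3 \cdot 3 \right)} + n = \frac{26}{51} \cdot 8 - \frac{79}{9} = \frac{208}{51} - \frac{79}{9} = - \frac{719}{153}$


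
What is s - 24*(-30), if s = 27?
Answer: 747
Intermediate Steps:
s - 24*(-30) = 27 - 24*(-30) = 27 + 720 = 747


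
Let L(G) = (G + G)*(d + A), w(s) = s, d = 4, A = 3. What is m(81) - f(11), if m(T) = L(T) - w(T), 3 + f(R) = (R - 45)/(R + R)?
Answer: 11633/11 ≈ 1057.5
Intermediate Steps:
f(R) = -3 + (-45 + R)/(2*R) (f(R) = -3 + (R - 45)/(R + R) = -3 + (-45 + R)/((2*R)) = -3 + (-45 + R)*(1/(2*R)) = -3 + (-45 + R)/(2*R))
L(G) = 14*G (L(G) = (G + G)*(4 + 3) = (2*G)*7 = 14*G)
m(T) = 13*T (m(T) = 14*T - T = 13*T)
m(81) - f(11) = 13*81 - 5*(-9 - 1*11)/(2*11) = 1053 - 5*(-9 - 11)/(2*11) = 1053 - 5*(-20)/(2*11) = 1053 - 1*(-50/11) = 1053 + 50/11 = 11633/11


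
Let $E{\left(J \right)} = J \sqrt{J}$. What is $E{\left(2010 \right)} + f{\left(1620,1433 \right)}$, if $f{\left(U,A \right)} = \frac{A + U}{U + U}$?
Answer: $\frac{3053}{3240} + 2010 \sqrt{2010} \approx 90115.0$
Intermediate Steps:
$f{\left(U,A \right)} = \frac{A + U}{2 U}$
$E{\left(J \right)} = J^{\frac{3}{2}}$
$E{\left(2010 \right)} + f{\left(1620,1433 \right)} = 2010^{\frac{3}{2}} + \frac{1433 + 1620}{2 \cdot 1620} = 2010 \sqrt{2010} + \frac{1}{2} \cdot \frac{1}{1620} \cdot 3053 = 2010 \sqrt{2010} + \frac{3053}{3240} = \frac{3053}{3240} + 2010 \sqrt{2010}$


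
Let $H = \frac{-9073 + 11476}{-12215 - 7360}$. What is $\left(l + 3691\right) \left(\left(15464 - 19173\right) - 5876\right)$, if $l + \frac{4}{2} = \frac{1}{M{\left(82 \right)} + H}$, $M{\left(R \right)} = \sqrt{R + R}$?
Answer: $- \frac{3047760339980760}{86194579} - \frac{10076231250 \sqrt{41}}{86194579} \approx -3.536 \cdot 10^{7}$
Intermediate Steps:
$H = - \frac{89}{725}$ ($H = \frac{2403}{-19575} = 2403 \left(- \frac{1}{19575}\right) = - \frac{89}{725} \approx -0.12276$)
$M{\left(R \right)} = \sqrt{2} \sqrt{R}$ ($M{\left(R \right)} = \sqrt{2 R} = \sqrt{2} \sqrt{R}$)
$l = -2 + \frac{1}{- \frac{89}{725} + 2 \sqrt{41}}$ ($l = -2 + \frac{1}{\sqrt{2} \sqrt{82} - \frac{89}{725}} = -2 + \frac{1}{2 \sqrt{41} - \frac{89}{725}} = -2 + \frac{1}{- \frac{89}{725} + 2 \sqrt{41}} \approx -1.9212$)
$\left(l + 3691\right) \left(\left(15464 - 19173\right) - 5876\right) = \left(\left(- \frac{172324633}{86194579} + \frac{1051250 \sqrt{41}}{86194579}\right) + 3691\right) \left(\left(15464 - 19173\right) - 5876\right) = \left(\frac{317971866456}{86194579} + \frac{1051250 \sqrt{41}}{86194579}\right) \left(-3709 - 5876\right) = \left(\frac{317971866456}{86194579} + \frac{1051250 \sqrt{41}}{86194579}\right) \left(-9585\right) = - \frac{3047760339980760}{86194579} - \frac{10076231250 \sqrt{41}}{86194579}$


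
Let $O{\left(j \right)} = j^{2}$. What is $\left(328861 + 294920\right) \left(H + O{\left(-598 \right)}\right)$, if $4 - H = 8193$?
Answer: $217958438115$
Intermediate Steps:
$H = -8189$ ($H = 4 - 8193 = -8189$)
$\left(328861 + 294920\right) \left(H + O{\left(-598 \right)}\right) = \left(328861 + 294920\right) \left(-8189 + \left(-598\right)^{2}\right) = 623781 \left(-8189 + 357604\right) = 623781 \cdot 349415 = 217958438115$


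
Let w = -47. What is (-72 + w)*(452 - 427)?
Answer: -2975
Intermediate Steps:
(-72 + w)*(452 - 427) = (-72 - 47)*(452 - 427) = -119*25 = -2975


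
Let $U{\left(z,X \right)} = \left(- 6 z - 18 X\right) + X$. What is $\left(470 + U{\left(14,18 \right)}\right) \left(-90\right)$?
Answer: $-7200$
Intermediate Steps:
$U{\left(z,X \right)} = - 17 X - 6 z$ ($U{\left(z,X \right)} = \left(- 18 X - 6 z\right) + X = - 17 X - 6 z$)
$\left(470 + U{\left(14,18 \right)}\right) \left(-90\right) = \left(470 - 390\right) \left(-90\right) = 80 \left(-90\right) = -7200$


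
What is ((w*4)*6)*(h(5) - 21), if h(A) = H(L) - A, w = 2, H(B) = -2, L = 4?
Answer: -1344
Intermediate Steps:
h(A) = -2 - A
((w*4)*6)*(h(5) - 21) = ((2*4)*6)*((-2 - 1*5) - 21) = (8*6)*((-2 - 5) - 21) = 48*(-7 - 21) = 48*(-28) = -1344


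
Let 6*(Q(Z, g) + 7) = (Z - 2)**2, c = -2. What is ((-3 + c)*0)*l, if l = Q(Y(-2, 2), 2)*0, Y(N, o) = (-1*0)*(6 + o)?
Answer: 0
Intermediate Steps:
Y(N, o) = 0 (Y(N, o) = 0*(6 + o) = 0)
Q(Z, g) = -7 + (-2 + Z)**2/6 (Q(Z, g) = -7 + (Z - 2)**2/6 = -7 + (-2 + Z)**2/6)
l = 0 (l = (-7 + (-2 + 0)**2/6)*0 = (-7 + (1/6)*(-2)**2)*0 = (-7 + (1/6)*4)*0 = (-7 + 2/3)*0 = -19/3*0 = 0)
((-3 + c)*0)*l = ((-3 - 2)*0)*0 = -5*0*0 = 0*0 = 0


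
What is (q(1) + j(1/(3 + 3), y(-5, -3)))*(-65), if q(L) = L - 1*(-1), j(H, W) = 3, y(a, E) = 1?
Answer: -325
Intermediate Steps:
q(L) = 1 + L (q(L) = L + 1 = 1 + L)
(q(1) + j(1/(3 + 3), y(-5, -3)))*(-65) = ((1 + 1) + 3)*(-65) = (2 + 3)*(-65) = 5*(-65) = -325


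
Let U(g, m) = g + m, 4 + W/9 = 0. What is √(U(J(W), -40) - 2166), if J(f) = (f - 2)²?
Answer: I*√762 ≈ 27.604*I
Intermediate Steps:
W = -36 (W = -36 + 9*0 = -36 + 0 = -36)
J(f) = (-2 + f)²
√(U(J(W), -40) - 2166) = √(((-2 - 36)² - 40) - 2166) = √(((-38)² - 40) - 2166) = √((1444 - 40) - 2166) = √(1404 - 2166) = √(-762) = I*√762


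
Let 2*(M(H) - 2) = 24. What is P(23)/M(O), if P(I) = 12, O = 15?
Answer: 6/7 ≈ 0.85714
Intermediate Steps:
M(H) = 14 (M(H) = 2 + (1/2)*24 = 2 + 12 = 14)
P(23)/M(O) = 12/14 = (1/14)*12 = 6/7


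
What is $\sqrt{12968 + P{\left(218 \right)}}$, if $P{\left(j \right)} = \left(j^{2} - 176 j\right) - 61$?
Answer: $\sqrt{22063} \approx 148.54$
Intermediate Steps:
$P{\left(j \right)} = -61 + j^{2} - 176 j$
$\sqrt{12968 + P{\left(218 \right)}} = \sqrt{12968 - \left(38429 - 47524\right)} = \sqrt{12968 - -9095} = \sqrt{12968 + 9095} = \sqrt{22063}$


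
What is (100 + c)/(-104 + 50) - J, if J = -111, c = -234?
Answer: 3064/27 ≈ 113.48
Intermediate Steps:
(100 + c)/(-104 + 50) - J = (100 - 234)/(-104 + 50) - 1*(-111) = -134/(-54) + 111 = -134*(-1/54) + 111 = 67/27 + 111 = 3064/27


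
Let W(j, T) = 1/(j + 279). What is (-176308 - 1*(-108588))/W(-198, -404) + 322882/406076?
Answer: -1113728240719/203038 ≈ -5.4853e+6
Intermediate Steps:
W(j, T) = 1/(279 + j)
(-176308 - 1*(-108588))/W(-198, -404) + 322882/406076 = (-176308 - 1*(-108588))/(1/(279 - 198)) + 322882/406076 = (-176308 + 108588)/(1/81) + 322882*(1/406076) = -67720/1/81 + 161441/203038 = -67720*81 + 161441/203038 = -5485320 + 161441/203038 = -1113728240719/203038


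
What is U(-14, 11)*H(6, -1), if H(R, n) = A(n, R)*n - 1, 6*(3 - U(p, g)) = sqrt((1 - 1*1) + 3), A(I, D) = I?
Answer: 0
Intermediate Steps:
U(p, g) = 3 - sqrt(3)/6 (U(p, g) = 3 - sqrt((1 - 1*1) + 3)/6 = 3 - sqrt((1 - 1) + 3)/6 = 3 - sqrt(0 + 3)/6 = 3 - sqrt(3)/6)
H(R, n) = -1 + n**2 (H(R, n) = n*n - 1 = n**2 - 1 = -1 + n**2)
U(-14, 11)*H(6, -1) = (3 - sqrt(3)/6)*(-1 + (-1)**2) = (3 - sqrt(3)/6)*(-1 + 1) = (3 - sqrt(3)/6)*0 = 0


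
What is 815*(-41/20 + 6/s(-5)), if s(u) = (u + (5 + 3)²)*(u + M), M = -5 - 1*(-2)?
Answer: -198371/118 ≈ -1681.1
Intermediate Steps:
M = -3 (M = -5 + 2 = -3)
s(u) = (-3 + u)*(64 + u) (s(u) = (u + (5 + 3)²)*(u - 3) = (u + 8²)*(-3 + u) = (u + 64)*(-3 + u) = (64 + u)*(-3 + u) = (-3 + u)*(64 + u))
815*(-41/20 + 6/s(-5)) = 815*(-41/20 + 6/(-192 + (-5)² + 61*(-5))) = 815*(-41*1/20 + 6/(-192 + 25 - 305)) = 815*(-41/20 + 6/(-472)) = 815*(-41/20 + 6*(-1/472)) = 815*(-41/20 - 3/236) = 815*(-1217/590) = -198371/118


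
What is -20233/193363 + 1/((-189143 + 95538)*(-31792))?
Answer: -60211185413917/575427049008080 ≈ -0.10464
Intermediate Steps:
-20233/193363 + 1/((-189143 + 95538)*(-31792)) = -20233*1/193363 - 1/31792/(-93605) = -20233/193363 - 1/93605*(-1/31792) = -20233/193363 + 1/2975890160 = -60211185413917/575427049008080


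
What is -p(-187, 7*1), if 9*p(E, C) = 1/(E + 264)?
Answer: -1/693 ≈ -0.0014430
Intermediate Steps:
p(E, C) = 1/(9*(264 + E)) (p(E, C) = 1/(9*(E + 264)) = 1/(9*(264 + E)))
-p(-187, 7*1) = -1/(9*(264 - 187)) = -1/(9*77) = -1*1/693 = -1/693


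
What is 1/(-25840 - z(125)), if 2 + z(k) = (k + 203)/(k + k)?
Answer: -125/3229914 ≈ -3.8701e-5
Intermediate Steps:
z(k) = -2 + (203 + k)/(2*k) (z(k) = -2 + (k + 203)/(k + k) = -2 + (203 + k)/((2*k)) = -2 + (203 + k)*(1/(2*k)) = -2 + (203 + k)/(2*k))
1/(-25840 - z(125)) = 1/(-25840 - (203 - 3*125)/(2*125)) = 1/(-25840 - (203 - 375)/(2*125)) = 1/(-25840 - (-172)/(2*125)) = 1/(-25840 - 1*(-86/125)) = 1/(-25840 + 86/125) = 1/(-3229914/125) = -125/3229914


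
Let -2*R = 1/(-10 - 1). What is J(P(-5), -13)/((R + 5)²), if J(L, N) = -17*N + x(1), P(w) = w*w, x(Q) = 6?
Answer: 109868/12321 ≈ 8.9171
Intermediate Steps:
P(w) = w²
J(L, N) = 6 - 17*N (J(L, N) = -17*N + 6 = 6 - 17*N)
R = 1/22 (R = -1/(2*(-10 - 1)) = -½/(-11) = -½*(-1/11) = 1/22 ≈ 0.045455)
J(P(-5), -13)/((R + 5)²) = (6 - 17*(-13))/((1/22 + 5)²) = (6 + 221)/((111/22)²) = 227/(12321/484) = 227*(484/12321) = 109868/12321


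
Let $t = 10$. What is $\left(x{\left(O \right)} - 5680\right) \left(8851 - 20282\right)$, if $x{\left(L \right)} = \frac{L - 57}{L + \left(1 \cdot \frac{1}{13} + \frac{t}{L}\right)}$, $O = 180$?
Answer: $\frac{2736454493038}{42151} \approx 6.492 \cdot 10^{7}$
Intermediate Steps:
$x{\left(L \right)} = \frac{-57 + L}{\frac{1}{13} + L + \frac{10}{L}}$ ($x{\left(L \right)} = \frac{L - 57}{L + \left(1 \cdot \frac{1}{13} + \frac{10}{L}\right)} = \frac{-57 + L}{L + \left(1 \cdot \frac{1}{13} + \frac{10}{L}\right)} = \frac{-57 + L}{L + \left(\frac{1}{13} + \frac{10}{L}\right)} = \frac{-57 + L}{\frac{1}{13} + L + \frac{10}{L}}$)
$\left(x{\left(O \right)} - 5680\right) \left(8851 - 20282\right) = \left(13 \cdot 180 \frac{1}{130 + 180 + 13 \cdot 180^{2}} \left(-57 + 180\right) - 5680\right) \left(8851 - 20282\right) = \left(13 \cdot 180 \frac{1}{130 + 180 + 13 \cdot 32400} \cdot 123 - 5680\right) \left(-11431\right) = \left(13 \cdot 180 \frac{1}{130 + 180 + 421200} \cdot 123 - 5680\right) \left(-11431\right) = \left(13 \cdot 180 \cdot \frac{1}{421510} \cdot 123 - 5680\right) \left(-11431\right) = \left(\frac{28782}{42151} - 5680\right) \left(-11431\right) = \left(- \frac{239388898}{42151}\right) \left(-11431\right) = \frac{2736454493038}{42151}$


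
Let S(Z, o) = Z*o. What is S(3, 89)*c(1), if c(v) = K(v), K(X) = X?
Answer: 267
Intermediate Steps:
c(v) = v
S(3, 89)*c(1) = (3*89)*1 = 267*1 = 267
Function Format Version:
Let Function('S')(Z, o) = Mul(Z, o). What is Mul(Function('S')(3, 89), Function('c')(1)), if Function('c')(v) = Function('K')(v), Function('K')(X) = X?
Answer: 267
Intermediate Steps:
Function('c')(v) = v
Mul(Function('S')(3, 89), Function('c')(1)) = Mul(Mul(3, 89), 1) = Mul(267, 1) = 267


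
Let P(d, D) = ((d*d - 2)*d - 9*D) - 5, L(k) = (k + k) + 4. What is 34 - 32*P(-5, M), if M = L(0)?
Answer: 5026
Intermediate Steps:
L(k) = 4 + 2*k (L(k) = 2*k + 4 = 4 + 2*k)
M = 4 (M = 4 + 2*0 = 4 + 0 = 4)
P(d, D) = -5 - 9*D + d*(-2 + d**2) (P(d, D) = ((d**2 - 2)*d - 9*D) - 5 = ((-2 + d**2)*d - 9*D) - 5 = (d*(-2 + d**2) - 9*D) - 5 = (-9*D + d*(-2 + d**2)) - 5 = -5 - 9*D + d*(-2 + d**2))
34 - 32*P(-5, M) = 34 - 32*(-5 + (-5)**3 - 9*4 - 2*(-5)) = 34 - 32*(-5 - 125 - 36 + 10) = 34 - 32*(-156) = 34 + 4992 = 5026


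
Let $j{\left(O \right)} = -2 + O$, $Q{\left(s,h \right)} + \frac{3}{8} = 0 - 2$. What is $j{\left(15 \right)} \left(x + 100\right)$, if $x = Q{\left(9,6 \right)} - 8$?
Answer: $\frac{9321}{8} \approx 1165.1$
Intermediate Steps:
$Q{\left(s,h \right)} = - \frac{19}{8}$ ($Q{\left(s,h \right)} = - \frac{3}{8} + \left(0 - 2\right) = - \frac{3}{8} - 2 = - \frac{19}{8}$)
$x = - \frac{83}{8}$ ($x = - \frac{19}{8} - 8 = - \frac{83}{8} \approx -10.375$)
$j{\left(15 \right)} \left(x + 100\right) = \left(-2 + 15\right) \left(- \frac{83}{8} + 100\right) = 13 \cdot \frac{717}{8} = \frac{9321}{8}$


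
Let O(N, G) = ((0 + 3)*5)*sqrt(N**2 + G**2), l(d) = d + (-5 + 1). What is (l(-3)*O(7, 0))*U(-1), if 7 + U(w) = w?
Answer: 5880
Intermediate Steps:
U(w) = -7 + w
l(d) = -4 + d (l(d) = d - 4 = -4 + d)
O(N, G) = 15*sqrt(G**2 + N**2) (O(N, G) = (3*5)*sqrt(G**2 + N**2) = 15*sqrt(G**2 + N**2))
(l(-3)*O(7, 0))*U(-1) = ((-4 - 3)*(15*sqrt(0**2 + 7**2)))*(-7 - 1) = -105*sqrt(0 + 49)*(-8) = -105*sqrt(49)*(-8) = -105*7*(-8) = -7*105*(-8) = -735*(-8) = 5880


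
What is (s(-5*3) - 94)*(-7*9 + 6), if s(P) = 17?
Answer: 4389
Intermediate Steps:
(s(-5*3) - 94)*(-7*9 + 6) = (17 - 94)*(-7*9 + 6) = -77*(-63 + 6) = -77*(-57) = 4389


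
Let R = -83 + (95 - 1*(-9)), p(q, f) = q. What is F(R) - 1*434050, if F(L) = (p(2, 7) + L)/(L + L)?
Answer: -18230077/42 ≈ -4.3405e+5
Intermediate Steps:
R = 21 (R = -83 + (95 + 9) = -83 + 104 = 21)
F(L) = (2 + L)/(2*L) (F(L) = (2 + L)/(L + L) = (2 + L)/((2*L)) = (2 + L)*(1/(2*L)) = (2 + L)/(2*L))
F(R) - 1*434050 = (1/2)*(2 + 21)/21 - 1*434050 = (1/2)*(1/21)*23 - 434050 = 23/42 - 434050 = -18230077/42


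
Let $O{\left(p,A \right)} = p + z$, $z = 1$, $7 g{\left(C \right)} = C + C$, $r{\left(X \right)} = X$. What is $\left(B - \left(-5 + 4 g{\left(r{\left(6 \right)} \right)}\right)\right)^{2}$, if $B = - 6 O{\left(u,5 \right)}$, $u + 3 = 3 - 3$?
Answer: $\frac{5041}{49} \approx 102.88$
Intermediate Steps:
$u = -3$ ($u = -3 + \left(3 - 3\right) = -3 + 0 = -3$)
$g{\left(C \right)} = \frac{2 C}{7}$ ($g{\left(C \right)} = \frac{C + C}{7} = \frac{2 C}{7}$)
$O{\left(p,A \right)} = 1 + p$ ($O{\left(p,A \right)} = p + 1 = 1 + p$)
$B = 12$ ($B = - 6 \left(1 - 3\right) = \left(-6\right) \left(-2\right) = 12$)
$\left(B - \left(-5 + 4 g{\left(r{\left(6 \right)} \right)}\right)\right)^{2} = \left(12 + \left(- 4 \cdot \frac{2}{7} \cdot 6 + 5\right)\right)^{2} = \left(12 + \left(\left(-4\right) \frac{12}{7} + 5\right)\right)^{2} = \left(12 + \left(- \frac{48}{7} + 5\right)\right)^{2} = \left(12 - \frac{13}{7}\right)^{2} = \left(\frac{71}{7}\right)^{2} = \frac{5041}{49}$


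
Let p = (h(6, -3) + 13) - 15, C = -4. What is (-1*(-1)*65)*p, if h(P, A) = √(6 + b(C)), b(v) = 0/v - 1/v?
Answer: 65/2 ≈ 32.500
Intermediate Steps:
b(v) = -1/v (b(v) = 0 - 1/v = -1/v)
h(P, A) = 5/2 (h(P, A) = √(6 - 1/(-4)) = √(6 - 1*(-¼)) = √(6 + ¼) = √(25/4) = 5/2)
p = ½ (p = (5/2 + 13) - 15 = 31/2 - 15 = ½ ≈ 0.50000)
(-1*(-1)*65)*p = (-1*(-1)*65)*(½) = (1*65)*(½) = 65*(½) = 65/2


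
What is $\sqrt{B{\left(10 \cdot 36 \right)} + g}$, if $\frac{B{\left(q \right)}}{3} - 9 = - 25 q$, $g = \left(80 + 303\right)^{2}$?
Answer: $346$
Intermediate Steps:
$g = 146689$ ($g = 383^{2} = 146689$)
$B{\left(q \right)} = 27 - 75 q$ ($B{\left(q \right)} = 27 + 3 \left(- 25 q\right) = 27 - 75 q$)
$\sqrt{B{\left(10 \cdot 36 \right)} + g} = \sqrt{\left(27 - 75 \cdot 10 \cdot 36\right) + 146689} = \sqrt{\left(27 - 27000\right) + 146689} = \sqrt{-26973 + 146689} = \sqrt{119716} = 346$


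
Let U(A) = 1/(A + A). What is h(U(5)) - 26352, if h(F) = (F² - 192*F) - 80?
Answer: -2645119/100 ≈ -26451.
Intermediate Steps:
U(A) = 1/(2*A)
h(F) = -80 + F² - 192*F
h(U(5)) - 26352 = (-80 + ((½)/5)² - 96/5) - 26352 = (-80 + ((½)*(⅕))² - 96/5) - 26352 = (-80 + (⅒)² - 192*⅒) - 26352 = (-80 + 1/100 - 96/5) - 26352 = -9919/100 - 26352 = -2645119/100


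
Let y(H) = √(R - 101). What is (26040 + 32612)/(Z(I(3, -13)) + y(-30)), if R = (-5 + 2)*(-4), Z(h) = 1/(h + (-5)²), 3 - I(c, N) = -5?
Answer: 22506/1127 - 742698*I*√89/1127 ≈ 19.97 - 6217.0*I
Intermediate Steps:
I(c, N) = 8 (I(c, N) = 3 - 1*(-5) = 3 + 5 = 8)
Z(h) = 1/(25 + h) (Z(h) = 1/(h + 25) = 1/(25 + h))
R = 12 (R = -3*(-4) = 12)
y(H) = I*√89 (y(H) = √(12 - 101) = √(-89) = I*√89)
(26040 + 32612)/(Z(I(3, -13)) + y(-30)) = (26040 + 32612)/(1/(25 + 8) + I*√89) = 58652/(1/33 + I*√89)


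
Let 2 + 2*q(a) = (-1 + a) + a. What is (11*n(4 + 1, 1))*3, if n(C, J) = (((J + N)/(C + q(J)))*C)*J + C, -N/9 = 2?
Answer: -1375/3 ≈ -458.33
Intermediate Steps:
q(a) = -3/2 + a (q(a) = -1 + ((-1 + a) + a)/2 = -1 + (-1 + 2*a)/2 = -1 + (-½ + a) = -3/2 + a)
N = -18 (N = -9*2 = -18)
n(C, J) = C + C*J*(-18 + J)/(-3/2 + C + J) (n(C, J) = (((J - 18)/(C + (-3/2 + J)))*C)*J + C = (((-18 + J)/(-3/2 + C + J))*C)*J + C = (C*(-18 + J)/(-3/2 + C + J))*J + C = C*J*(-18 + J)/(-3/2 + C + J) + C = C + C*J*(-18 + J)/(-3/2 + C + J))
(11*n(4 + 1, 1))*3 = (11*((4 + 1)*(-3 - 34*1 + 2*(4 + 1) + 2*1²)/(-3 + 2*(4 + 1) + 2*1)))*3 = (11*(5*(-3 - 34 + 2*5 + 2*1)/(-3 + 2*5 + 2)))*3 = (11*(5*(-3 - 34 + 10 + 2)/(-3 + 10 + 2)))*3 = (11*(5*(-25)/9))*3 = (11*(5*(⅑)*(-25)))*3 = (11*(-125/9))*3 = -1375/9*3 = -1375/3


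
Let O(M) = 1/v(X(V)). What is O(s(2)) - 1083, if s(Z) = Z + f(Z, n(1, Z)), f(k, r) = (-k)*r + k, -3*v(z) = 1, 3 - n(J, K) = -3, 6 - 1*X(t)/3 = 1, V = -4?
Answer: -1086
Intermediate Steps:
X(t) = 15 (X(t) = 18 - 3*1 = 18 - 3 = 15)
n(J, K) = 6 (n(J, K) = 3 - 1*(-3) = 3 + 3 = 6)
v(z) = -1/3 (v(z) = -1/3*1 = -1/3)
f(k, r) = k - k*r (f(k, r) = -k*r + k = k - k*r)
s(Z) = -4*Z (s(Z) = Z + Z*(1 - 1*6) = Z + Z*(1 - 6) = Z + Z*(-5) = Z - 5*Z = -4*Z)
O(M) = -3 (O(M) = 1/(-1/3) = -3)
O(s(2)) - 1083 = -3 - 1083 = -1086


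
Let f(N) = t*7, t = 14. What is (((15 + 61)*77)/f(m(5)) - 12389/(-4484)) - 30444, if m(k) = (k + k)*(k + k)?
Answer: -953615237/31388 ≈ -30382.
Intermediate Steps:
m(k) = 4*k² (m(k) = (2*k)*(2*k) = 4*k²)
f(N) = 98 (f(N) = 14*7 = 98)
(((15 + 61)*77)/f(m(5)) - 12389/(-4484)) - 30444 = (((15 + 61)*77)/98 - 12389/(-4484)) - 30444 = ((76*77)*(1/98) - 12389*(-1/4484)) - 30444 = (5852*(1/98) + 12389/4484) - 30444 = (418/7 + 12389/4484) - 30444 = 1961035/31388 - 30444 = -953615237/31388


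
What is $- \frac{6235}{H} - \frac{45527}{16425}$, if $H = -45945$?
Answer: $- \frac{14735764}{5589975} \approx -2.6361$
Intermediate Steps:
$- \frac{6235}{H} - \frac{45527}{16425} = - \frac{6235}{-45945} - \frac{45527}{16425} = \left(-6235\right) \left(- \frac{1}{45945}\right) - \frac{45527}{16425} = \frac{1247}{9189} - \frac{45527}{16425} = - \frac{14735764}{5589975}$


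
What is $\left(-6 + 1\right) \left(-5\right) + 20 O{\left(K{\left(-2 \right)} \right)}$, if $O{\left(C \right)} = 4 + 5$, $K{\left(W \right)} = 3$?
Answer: $205$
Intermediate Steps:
$O{\left(C \right)} = 9$
$\left(-6 + 1\right) \left(-5\right) + 20 O{\left(K{\left(-2 \right)} \right)} = \left(-6 + 1\right) \left(-5\right) + 20 \cdot 9 = \left(-5\right) \left(-5\right) + 180 = 25 + 180 = 205$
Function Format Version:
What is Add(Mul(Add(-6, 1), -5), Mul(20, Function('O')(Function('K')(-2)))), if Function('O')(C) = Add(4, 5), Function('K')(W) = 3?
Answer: 205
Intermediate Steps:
Function('O')(C) = 9
Add(Mul(Add(-6, 1), -5), Mul(20, Function('O')(Function('K')(-2)))) = Add(Mul(Add(-6, 1), -5), Mul(20, 9)) = Add(Mul(-5, -5), 180) = Add(25, 180) = 205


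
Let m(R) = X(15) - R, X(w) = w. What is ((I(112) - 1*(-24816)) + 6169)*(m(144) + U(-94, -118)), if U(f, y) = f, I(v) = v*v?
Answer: -9706967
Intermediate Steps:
I(v) = v**2
m(R) = 15 - R
((I(112) - 1*(-24816)) + 6169)*(m(144) + U(-94, -118)) = ((112**2 - 1*(-24816)) + 6169)*((15 - 1*144) - 94) = ((12544 + 24816) + 6169)*((15 - 144) - 94) = (37360 + 6169)*(-129 - 94) = 43529*(-223) = -9706967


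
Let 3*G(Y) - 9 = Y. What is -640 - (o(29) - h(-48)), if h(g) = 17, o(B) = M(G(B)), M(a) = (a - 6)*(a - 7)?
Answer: -5947/9 ≈ -660.78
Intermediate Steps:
G(Y) = 3 + Y/3
M(a) = (-7 + a)*(-6 + a) (M(a) = (-6 + a)*(-7 + a) = (-7 + a)*(-6 + a))
o(B) = 3 + (3 + B/3)² - 13*B/3 (o(B) = 42 + (3 + B/3)² - 13*(3 + B/3) = 42 + (3 + B/3)² + (-39 - 13*B/3) = 3 + (3 + B/3)² - 13*B/3)
-640 - (o(29) - h(-48)) = -640 - ((12 - 7/3*29 + (⅑)*29²) - 1*17) = -640 - ((12 - 203/3 + (⅑)*841) - 17) = -640 - ((12 - 203/3 + 841/9) - 17) = -640 - (340/9 - 17) = -640 - 1*187/9 = -640 - 187/9 = -5947/9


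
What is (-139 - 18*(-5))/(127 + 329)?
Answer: -49/456 ≈ -0.10746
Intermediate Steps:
(-139 - 18*(-5))/(127 + 329) = (-139 + 90)/456 = -49*1/456 = -49/456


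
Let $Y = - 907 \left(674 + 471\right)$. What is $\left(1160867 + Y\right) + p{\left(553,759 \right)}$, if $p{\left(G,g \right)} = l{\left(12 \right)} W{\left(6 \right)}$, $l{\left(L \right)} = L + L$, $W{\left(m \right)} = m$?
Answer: $122496$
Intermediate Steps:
$Y = -1038515$ ($Y = \left(-907\right) 1145 = -1038515$)
$l{\left(L \right)} = 2 L$
$p{\left(G,g \right)} = 144$ ($p{\left(G,g \right)} = 2 \cdot 12 \cdot 6 = 24 \cdot 6 = 144$)
$\left(1160867 + Y\right) + p{\left(553,759 \right)} = \left(1160867 - 1038515\right) + 144 = 122352 + 144 = 122496$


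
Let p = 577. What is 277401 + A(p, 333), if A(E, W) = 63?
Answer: 277464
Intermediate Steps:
277401 + A(p, 333) = 277401 + 63 = 277464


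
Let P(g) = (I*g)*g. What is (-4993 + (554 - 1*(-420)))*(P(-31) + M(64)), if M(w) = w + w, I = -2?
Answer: 7210086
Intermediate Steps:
M(w) = 2*w
P(g) = -2*g² (P(g) = (-2*g)*g = -2*g²)
(-4993 + (554 - 1*(-420)))*(P(-31) + M(64)) = (-4993 + (554 - 1*(-420)))*(-2*(-31)² + 2*64) = (-4993 + (554 + 420))*(-2*961 + 128) = (-4993 + 974)*(-1922 + 128) = -4019*(-1794) = 7210086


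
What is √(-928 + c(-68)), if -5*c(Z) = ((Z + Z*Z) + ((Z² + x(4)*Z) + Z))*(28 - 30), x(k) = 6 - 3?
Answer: 6*√1830/5 ≈ 51.334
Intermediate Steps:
x(k) = 3
c(Z) = 2*Z + 4*Z²/5 (c(Z) = -((Z + Z*Z) + ((Z² + 3*Z) + Z))*(28 - 30)/5 = -((Z + Z²) + (Z² + 4*Z))*(-2)/5 = -(2*Z² + 5*Z)*(-2)/5 = -(-10*Z - 4*Z²)/5 = 2*Z + 4*Z²/5)
√(-928 + c(-68)) = √(-928 + (⅖)*(-68)*(5 + 2*(-68))) = √(-928 + (⅖)*(-68)*(5 - 136)) = √(-928 + (⅖)*(-68)*(-131)) = √(-928 + 17816/5) = √(13176/5) = 6*√1830/5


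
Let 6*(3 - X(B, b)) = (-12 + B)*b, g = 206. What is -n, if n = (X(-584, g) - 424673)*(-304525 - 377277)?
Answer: -826768104844/3 ≈ -2.7559e+11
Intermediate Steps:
X(B, b) = 3 - b*(-12 + B)/6 (X(B, b) = 3 - (-12 + B)*b/6 = 3 - b*(-12 + B)/6)
n = 826768104844/3 (n = ((3 + 2*206 - ⅙*(-584)*206) - 424673)*(-304525 - 377277) = ((3 + 412 + 60152/3) - 424673)*(-681802) = (61397/3 - 424673)*(-681802) = -1212622/3*(-681802) = 826768104844/3 ≈ 2.7559e+11)
-n = -1*826768104844/3 = -826768104844/3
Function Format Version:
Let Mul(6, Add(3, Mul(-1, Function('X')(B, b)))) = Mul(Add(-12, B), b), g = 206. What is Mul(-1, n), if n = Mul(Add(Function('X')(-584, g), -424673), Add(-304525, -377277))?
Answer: Rational(-826768104844, 3) ≈ -2.7559e+11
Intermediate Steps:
Function('X')(B, b) = Add(3, Mul(Rational(-1, 6), b, Add(-12, B))) (Function('X')(B, b) = Add(3, Mul(Rational(-1, 6), Mul(Add(-12, B), b))) = Add(3, Mul(Rational(-1, 6), Mul(b, Add(-12, B)))) = Add(3, Mul(Rational(-1, 6), b, Add(-12, B))))
n = Rational(826768104844, 3) (n = Mul(Add(Add(3, Mul(2, 206), Mul(Rational(-1, 6), -584, 206)), -424673), Add(-304525, -377277)) = Mul(Add(Add(3, 412, Rational(60152, 3)), -424673), -681802) = Mul(Add(Rational(61397, 3), -424673), -681802) = Mul(Rational(-1212622, 3), -681802) = Rational(826768104844, 3) ≈ 2.7559e+11)
Mul(-1, n) = Mul(-1, Rational(826768104844, 3)) = Rational(-826768104844, 3)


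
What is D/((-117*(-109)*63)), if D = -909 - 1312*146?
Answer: -192461/803439 ≈ -0.23955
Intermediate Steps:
D = -192461 (D = -909 - 191552 = -192461)
D/((-117*(-109)*63)) = -192461/(-117*(-109)*63) = -192461/(12753*63) = -192461/803439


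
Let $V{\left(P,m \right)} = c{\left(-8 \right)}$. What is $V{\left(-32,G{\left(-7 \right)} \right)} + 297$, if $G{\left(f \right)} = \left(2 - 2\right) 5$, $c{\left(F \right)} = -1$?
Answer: $296$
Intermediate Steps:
$G{\left(f \right)} = 0$ ($G{\left(f \right)} = 0 \cdot 5 = 0$)
$V{\left(P,m \right)} = -1$
$V{\left(-32,G{\left(-7 \right)} \right)} + 297 = -1 + 297 = 296$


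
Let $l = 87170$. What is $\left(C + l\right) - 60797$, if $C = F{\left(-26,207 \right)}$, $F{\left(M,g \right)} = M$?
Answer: $26347$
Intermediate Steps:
$C = -26$
$\left(C + l\right) - 60797 = \left(-26 + 87170\right) - 60797 = 87144 - 60797 = 26347$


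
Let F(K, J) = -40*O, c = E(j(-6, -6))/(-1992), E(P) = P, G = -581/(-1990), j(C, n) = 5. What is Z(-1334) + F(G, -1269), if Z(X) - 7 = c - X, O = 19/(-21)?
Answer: 19203509/13944 ≈ 1377.2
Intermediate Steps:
O = -19/21 (O = 19*(-1/21) = -19/21 ≈ -0.90476)
G = 581/1990 (G = -581*(-1/1990) = 581/1990 ≈ 0.29196)
c = -5/1992 (c = 5/(-1992) = 5*(-1/1992) = -5/1992 ≈ -0.0025100)
F(K, J) = 760/21 (F(K, J) = -40*(-19/21) = 760/21)
Z(X) = 13939/1992 - X (Z(X) = 7 + (-5/1992 - X) = 13939/1992 - X)
Z(-1334) + F(G, -1269) = (13939/1992 - 1*(-1334)) + 760/21 = (13939/1992 + 1334) + 760/21 = 2671267/1992 + 760/21 = 19203509/13944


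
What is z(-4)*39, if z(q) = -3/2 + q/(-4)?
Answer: -39/2 ≈ -19.500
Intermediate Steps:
z(q) = -3/2 - q/4 (z(q) = -3*½ + q*(-¼) = -3/2 - q/4)
z(-4)*39 = (-3/2 - ¼*(-4))*39 = (-3/2 + 1)*39 = -½*39 = -39/2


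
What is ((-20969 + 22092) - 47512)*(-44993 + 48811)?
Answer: -177113202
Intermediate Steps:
((-20969 + 22092) - 47512)*(-44993 + 48811) = (1123 - 47512)*3818 = -46389*3818 = -177113202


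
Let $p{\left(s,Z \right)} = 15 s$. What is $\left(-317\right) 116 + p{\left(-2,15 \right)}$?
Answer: $-36802$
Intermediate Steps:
$\left(-317\right) 116 + p{\left(-2,15 \right)} = \left(-317\right) 116 + 15 \left(-2\right) = -36772 - 30 = -36802$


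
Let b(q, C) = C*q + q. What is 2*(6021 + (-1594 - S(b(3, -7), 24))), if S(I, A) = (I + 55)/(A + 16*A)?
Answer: 1806179/204 ≈ 8853.8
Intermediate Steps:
b(q, C) = q + C*q
S(I, A) = (55 + I)/(17*A) (S(I, A) = (55 + I)/((17*A)) = (55 + I)*(1/(17*A)) = (55 + I)/(17*A))
2*(6021 + (-1594 - S(b(3, -7), 24))) = 2*(6021 + (-1594 - (55 + 3*(1 - 7))/(17*24))) = 2*(6021 + (-1594 - (55 + 3*(-6))/(17*24))) = 2*(6021 + (-1594 - (55 - 18)/(17*24))) = 2*(6021 + (-1594 - 37/(17*24))) = 2*(6021 + (-1594 - 1*37/408)) = 2*(6021 + (-1594 - 37/408)) = 2*(6021 - 650389/408) = 2*(1806179/408) = 1806179/204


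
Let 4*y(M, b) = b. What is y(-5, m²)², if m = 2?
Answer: 1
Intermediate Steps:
y(M, b) = b/4
y(-5, m²)² = ((¼)*2²)² = ((¼)*4)² = 1² = 1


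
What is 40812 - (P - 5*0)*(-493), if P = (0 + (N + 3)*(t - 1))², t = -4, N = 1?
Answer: 238012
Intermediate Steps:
P = 400 (P = (0 + (1 + 3)*(-4 - 1))² = (0 + 4*(-5))² = (0 - 20)² = (-20)² = 400)
40812 - (P - 5*0)*(-493) = 40812 - (400 - 5*0)*(-493) = 40812 - (400 + 0)*(-493) = 40812 - 400*(-493) = 40812 - 1*(-197200) = 40812 + 197200 = 238012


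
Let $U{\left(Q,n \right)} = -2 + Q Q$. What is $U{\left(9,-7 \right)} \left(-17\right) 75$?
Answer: $-100725$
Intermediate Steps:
$U{\left(Q,n \right)} = -2 + Q^{2}$
$U{\left(9,-7 \right)} \left(-17\right) 75 = \left(-2 + 9^{2}\right) \left(-17\right) 75 = \left(-2 + 81\right) \left(-17\right) 75 = 79 \left(-17\right) 75 = \left(-1343\right) 75 = -100725$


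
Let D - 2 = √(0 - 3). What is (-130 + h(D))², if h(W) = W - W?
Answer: 16900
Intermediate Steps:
D = 2 + I*√3 (D = 2 + √(0 - 3) = 2 + √(-3) = 2 + I*√3 ≈ 2.0 + 1.732*I)
h(W) = 0
(-130 + h(D))² = (-130 + 0)² = (-130)² = 16900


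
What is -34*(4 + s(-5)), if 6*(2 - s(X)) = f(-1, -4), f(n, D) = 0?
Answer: -204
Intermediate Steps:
s(X) = 2 (s(X) = 2 - ⅙*0 = 2 + 0 = 2)
-34*(4 + s(-5)) = -34*(4 + 2) = -34*6 = -204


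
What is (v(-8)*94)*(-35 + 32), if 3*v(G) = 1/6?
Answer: -47/3 ≈ -15.667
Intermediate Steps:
v(G) = 1/18 (v(G) = (⅓)/6 = (⅓)*(⅙) = 1/18)
(v(-8)*94)*(-35 + 32) = ((1/18)*94)*(-35 + 32) = (47/9)*(-3) = -47/3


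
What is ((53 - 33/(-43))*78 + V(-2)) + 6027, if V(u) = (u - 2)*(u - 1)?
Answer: 440013/43 ≈ 10233.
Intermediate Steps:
V(u) = (-1 + u)*(-2 + u) (V(u) = (-2 + u)*(-1 + u) = (-1 + u)*(-2 + u))
((53 - 33/(-43))*78 + V(-2)) + 6027 = ((53 - 33/(-43))*78 + (2 + (-2)**2 - 3*(-2))) + 6027 = ((53 - 33*(-1)/43)*78 + (2 + 4 + 6)) + 6027 = ((53 - 1*(-33/43))*78 + 12) + 6027 = ((53 + 33/43)*78 + 12) + 6027 = ((2312/43)*78 + 12) + 6027 = (180336/43 + 12) + 6027 = 180852/43 + 6027 = 440013/43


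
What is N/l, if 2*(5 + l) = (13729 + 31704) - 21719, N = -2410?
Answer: -1205/5926 ≈ -0.20334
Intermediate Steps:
l = 11852 (l = -5 + ((13729 + 31704) - 21719)/2 = -5 + (45433 - 21719)/2 = -5 + (½)*23714 = -5 + 11857 = 11852)
N/l = -2410/11852 = -2410*1/11852 = -1205/5926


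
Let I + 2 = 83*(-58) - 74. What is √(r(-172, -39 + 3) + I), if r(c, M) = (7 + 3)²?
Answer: I*√4790 ≈ 69.21*I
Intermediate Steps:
r(c, M) = 100 (r(c, M) = 10² = 100)
I = -4890 (I = -2 + (83*(-58) - 74) = -2 + (-4814 - 74) = -2 - 4888 = -4890)
√(r(-172, -39 + 3) + I) = √(100 - 4890) = √(-4790) = I*√4790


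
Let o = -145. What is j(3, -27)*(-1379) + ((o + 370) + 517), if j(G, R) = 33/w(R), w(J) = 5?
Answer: -41797/5 ≈ -8359.4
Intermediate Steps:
j(G, R) = 33/5
j(3, -27)*(-1379) + ((o + 370) + 517) = (33/5)*(-1379) + ((-145 + 370) + 517) = -45507/5 + (225 + 517) = -45507/5 + 742 = -41797/5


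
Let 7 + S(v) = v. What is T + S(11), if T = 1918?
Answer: 1922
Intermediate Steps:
S(v) = -7 + v
T + S(11) = 1918 + (-7 + 11) = 1918 + 4 = 1922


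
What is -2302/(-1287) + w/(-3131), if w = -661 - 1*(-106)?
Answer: 7921847/4029597 ≈ 1.9659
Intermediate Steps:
w = -555 (w = -661 + 106 = -555)
-2302/(-1287) + w/(-3131) = -2302/(-1287) - 555/(-3131) = -2302*(-1/1287) - 555*(-1/3131) = 2302/1287 + 555/3131 = 7921847/4029597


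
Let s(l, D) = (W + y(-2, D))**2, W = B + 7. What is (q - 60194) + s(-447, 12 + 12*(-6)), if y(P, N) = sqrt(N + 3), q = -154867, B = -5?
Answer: -215114 + 4*I*sqrt(57) ≈ -2.1511e+5 + 30.199*I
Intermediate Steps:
W = 2 (W = -5 + 7 = 2)
y(P, N) = sqrt(3 + N)
s(l, D) = (2 + sqrt(3 + D))**2
(q - 60194) + s(-447, 12 + 12*(-6)) = (-154867 - 60194) + (2 + sqrt(3 + (12 + 12*(-6))))**2 = -215061 + (2 + sqrt(3 + (12 - 72)))**2 = -215061 + (2 + sqrt(3 - 60))**2 = -215061 + (2 + sqrt(-57))**2 = -215061 + (2 + I*sqrt(57))**2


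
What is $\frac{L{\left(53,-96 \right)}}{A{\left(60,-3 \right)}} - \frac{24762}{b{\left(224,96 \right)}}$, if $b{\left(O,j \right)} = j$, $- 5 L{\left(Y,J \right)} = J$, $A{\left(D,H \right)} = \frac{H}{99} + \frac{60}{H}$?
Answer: $- \frac{13690423}{52880} \approx -258.9$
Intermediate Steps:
$A{\left(D,H \right)} = \frac{60}{H} + \frac{H}{99}$ ($A{\left(D,H \right)} = H \frac{1}{99} + \frac{60}{H} = \frac{H}{99} + \frac{60}{H} = \frac{60}{H} + \frac{H}{99}$)
$L{\left(Y,J \right)} = - \frac{J}{5}$
$\frac{L{\left(53,-96 \right)}}{A{\left(60,-3 \right)}} - \frac{24762}{b{\left(224,96 \right)}} = \frac{\left(- \frac{1}{5}\right) \left(-96\right)}{\frac{60}{-3} + \frac{1}{99} \left(-3\right)} - \frac{24762}{96} = \frac{96}{5 \left(60 \left(- \frac{1}{3}\right) - \frac{1}{33}\right)} - \frac{4127}{16} = \frac{96}{5 \left(-20 - \frac{1}{33}\right)} - \frac{4127}{16} = \frac{96}{5 \left(- \frac{661}{33}\right)} - \frac{4127}{16} = \frac{96}{5} \left(- \frac{33}{661}\right) - \frac{4127}{16} = - \frac{3168}{3305} - \frac{4127}{16} = - \frac{13690423}{52880}$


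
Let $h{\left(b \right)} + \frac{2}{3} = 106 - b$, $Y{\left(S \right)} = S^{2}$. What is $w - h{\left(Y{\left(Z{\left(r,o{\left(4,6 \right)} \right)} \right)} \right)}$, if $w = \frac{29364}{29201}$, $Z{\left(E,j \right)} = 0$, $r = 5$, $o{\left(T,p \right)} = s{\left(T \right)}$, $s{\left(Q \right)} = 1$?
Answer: $- \frac{9139424}{87603} \approx -104.33$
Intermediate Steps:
$o{\left(T,p \right)} = 1$
$w = \frac{29364}{29201}$ ($w = 29364 \cdot \frac{1}{29201} = \frac{29364}{29201} \approx 1.0056$)
$h{\left(b \right)} = \frac{316}{3} - b$ ($h{\left(b \right)} = - \frac{2}{3} - \left(-106 + b\right) = \frac{316}{3} - b$)
$w - h{\left(Y{\left(Z{\left(r,o{\left(4,6 \right)} \right)} \right)} \right)} = \frac{29364}{29201} - \left(\frac{316}{3} - 0^{2}\right) = \frac{29364}{29201} - \left(\frac{316}{3} - 0\right) = \frac{29364}{29201} - \left(\frac{316}{3} + 0\right) = \frac{29364}{29201} - \frac{316}{3} = - \frac{9139424}{87603}$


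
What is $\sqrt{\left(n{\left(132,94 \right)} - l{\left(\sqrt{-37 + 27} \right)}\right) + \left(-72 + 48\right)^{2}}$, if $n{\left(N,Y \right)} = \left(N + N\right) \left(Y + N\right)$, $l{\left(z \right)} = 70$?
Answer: $\sqrt{60170} \approx 245.3$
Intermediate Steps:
$n{\left(N,Y \right)} = 2 N \left(N + Y\right)$
$\sqrt{\left(n{\left(132,94 \right)} - l{\left(\sqrt{-37 + 27} \right)}\right) + \left(-72 + 48\right)^{2}} = \sqrt{\left(2 \cdot 132 \left(132 + 94\right) - 70\right) + \left(-72 + 48\right)^{2}} = \sqrt{\left(2 \cdot 132 \cdot 226 - 70\right) + \left(-24\right)^{2}} = \sqrt{\left(59664 - 70\right) + 576} = \sqrt{59594 + 576} = \sqrt{60170}$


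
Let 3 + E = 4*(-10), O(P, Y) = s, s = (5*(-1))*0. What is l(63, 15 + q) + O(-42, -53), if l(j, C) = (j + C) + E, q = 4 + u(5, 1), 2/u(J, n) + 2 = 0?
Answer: 38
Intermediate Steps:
u(J, n) = -1 (u(J, n) = 2/(-2 + 0) = 2/(-2) = 2*(-½) = -1)
s = 0 (s = -5*0 = 0)
q = 3 (q = 4 - 1 = 3)
O(P, Y) = 0
E = -43 (E = -3 + 4*(-10) = -3 - 40 = -43)
l(j, C) = -43 + C + j (l(j, C) = (j + C) - 43 = (C + j) - 43 = -43 + C + j)
l(63, 15 + q) + O(-42, -53) = (-43 + (15 + 3) + 63) + 0 = (-43 + 18 + 63) + 0 = 38 + 0 = 38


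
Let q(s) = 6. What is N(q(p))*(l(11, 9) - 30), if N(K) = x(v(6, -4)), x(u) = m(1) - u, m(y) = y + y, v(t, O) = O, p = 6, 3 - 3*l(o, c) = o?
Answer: -196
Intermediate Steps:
l(o, c) = 1 - o/3
m(y) = 2*y
x(u) = 2 - u (x(u) = 2*1 - u = 2 - u)
N(K) = 6 (N(K) = 2 - 1*(-4) = 2 + 4 = 6)
N(q(p))*(l(11, 9) - 30) = 6*((1 - ⅓*11) - 30) = 6*((1 - 11/3) - 30) = 6*(-8/3 - 30) = 6*(-98/3) = -196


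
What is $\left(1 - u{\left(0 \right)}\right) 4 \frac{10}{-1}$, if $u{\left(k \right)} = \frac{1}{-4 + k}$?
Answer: $-50$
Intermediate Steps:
$\left(1 - u{\left(0 \right)}\right) 4 \frac{10}{-1} = \left(1 - \frac{1}{-4 + 0}\right) 4 \frac{10}{-1} = \left(1 - \frac{1}{-4}\right) 4 \cdot 10 \left(-1\right) = \left(1 - - \frac{1}{4}\right) 4 \left(-10\right) = \left(1 + \frac{1}{4}\right) 4 \left(-10\right) = \frac{5}{4} \cdot 4 \left(-10\right) = 5 \left(-10\right) = -50$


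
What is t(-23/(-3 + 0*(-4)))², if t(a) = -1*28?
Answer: 784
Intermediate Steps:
t(a) = -28
t(-23/(-3 + 0*(-4)))² = (-28)² = 784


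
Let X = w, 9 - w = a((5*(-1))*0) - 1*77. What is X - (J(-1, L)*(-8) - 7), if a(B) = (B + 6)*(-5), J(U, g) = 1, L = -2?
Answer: 131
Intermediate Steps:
a(B) = -30 - 5*B (a(B) = (6 + B)*(-5) = -30 - 5*B)
w = 116 (w = 9 - ((-30 - 5*5*(-1)*0) - 1*77) = 9 - ((-30 - (-25)*0) - 77) = 9 - ((-30 - 5*0) - 77) = 9 - ((-30 + 0) - 77) = 9 - (-30 - 77) = 9 - 1*(-107) = 9 + 107 = 116)
X = 116
X - (J(-1, L)*(-8) - 7) = 116 - (1*(-8) - 7) = 116 - (-8 - 7) = 116 - 1*(-15) = 116 + 15 = 131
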